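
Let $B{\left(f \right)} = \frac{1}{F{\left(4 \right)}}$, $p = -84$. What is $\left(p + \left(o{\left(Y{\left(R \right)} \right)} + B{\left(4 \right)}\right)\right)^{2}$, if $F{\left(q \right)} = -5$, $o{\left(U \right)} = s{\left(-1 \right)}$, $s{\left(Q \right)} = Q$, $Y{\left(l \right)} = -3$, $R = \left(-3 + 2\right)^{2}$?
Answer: $\frac{181476}{25} \approx 7259.0$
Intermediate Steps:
$R = 1$ ($R = \left(-1\right)^{2} = 1$)
$o{\left(U \right)} = -1$
$B{\left(f \right)} = - \frac{1}{5}$ ($B{\left(f \right)} = \frac{1}{-5} = - \frac{1}{5}$)
$\left(p + \left(o{\left(Y{\left(R \right)} \right)} + B{\left(4 \right)}\right)\right)^{2} = \left(-84 - \frac{6}{5}\right)^{2} = \left(- \frac{426}{5}\right)^{2} = \frac{181476}{25}$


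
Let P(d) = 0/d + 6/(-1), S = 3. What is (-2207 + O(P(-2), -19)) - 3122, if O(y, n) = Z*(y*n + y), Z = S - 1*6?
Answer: -5653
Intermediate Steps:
Z = -3 (Z = 3 - 1*6 = 3 - 6 = -3)
P(d) = -6 (P(d) = 0 + 6*(-1) = 0 - 6 = -6)
O(y, n) = -3*y - 3*n*y (O(y, n) = -3*(y*n + y) = -3*(n*y + y) = -3*(y + n*y) = -3*y - 3*n*y)
(-2207 + O(P(-2), -19)) - 3122 = (-2207 - 3*(-6)*(1 - 19)) - 3122 = (-2207 - 3*(-6)*(-18)) - 3122 = (-2207 - 324) - 3122 = -2531 - 3122 = -5653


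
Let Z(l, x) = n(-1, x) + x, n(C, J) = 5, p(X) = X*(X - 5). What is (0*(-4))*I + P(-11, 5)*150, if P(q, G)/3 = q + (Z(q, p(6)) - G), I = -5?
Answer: -2250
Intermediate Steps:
p(X) = X*(-5 + X)
Z(l, x) = 5 + x
P(q, G) = 33 - 3*G + 3*q (P(q, G) = 3*(q + ((5 + 6*(-5 + 6)) - G)) = 3*(q + ((5 + 6*1) - G)) = 3*(q + ((5 + 6) - G)) = 3*(q + (11 - G)) = 3*(11 + q - G) = 33 - 3*G + 3*q)
(0*(-4))*I + P(-11, 5)*150 = (0*(-4))*(-5) + (33 - 3*5 + 3*(-11))*150 = 0*(-5) + (33 - 15 - 33)*150 = 0 - 15*150 = 0 - 2250 = -2250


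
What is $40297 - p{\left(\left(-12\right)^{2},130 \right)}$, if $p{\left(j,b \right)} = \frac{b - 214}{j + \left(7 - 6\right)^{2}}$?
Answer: $\frac{5843149}{145} \approx 40298.0$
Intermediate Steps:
$p{\left(j,b \right)} = \frac{-214 + b}{1 + j}$ ($p{\left(j,b \right)} = \frac{-214 + b}{j + 1^{2}} = \frac{-214 + b}{j + 1} = \frac{-214 + b}{1 + j}$)
$40297 - p{\left(\left(-12\right)^{2},130 \right)} = 40297 - \frac{-214 + 130}{1 + \left(-12\right)^{2}} = 40297 - \frac{1}{1 + 144} \left(-84\right) = 40297 - \frac{1}{145} \left(-84\right) = 40297 - - \frac{84}{145} = 40297 + \frac{84}{145} = \frac{5843149}{145}$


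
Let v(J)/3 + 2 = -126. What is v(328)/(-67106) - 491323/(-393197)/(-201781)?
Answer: 2173819134275/380297773207703 ≈ 0.0057161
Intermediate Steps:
v(J) = -384 (v(J) = -6 + 3*(-126) = -6 - 378 = -384)
v(328)/(-67106) - 491323/(-393197)/(-201781) = -384/(-67106) - 491323/(-393197)/(-201781) = -384*(-1/67106) - 491323*(-1/393197)*(-1/201781) = 192/33553 + (70189/56171)*(-1/201781) = 192/33553 - 70189/11334240551 = 2173819134275/380297773207703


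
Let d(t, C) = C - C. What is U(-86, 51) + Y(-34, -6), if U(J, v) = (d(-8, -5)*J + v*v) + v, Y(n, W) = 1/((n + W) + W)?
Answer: 121991/46 ≈ 2652.0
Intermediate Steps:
d(t, C) = 0
Y(n, W) = 1/(n + 2*W) (Y(n, W) = 1/((W + n) + W) = 1/(n + 2*W))
U(J, v) = v + v**2 (U(J, v) = (0*J + v*v) + v = (0 + v**2) + v = v**2 + v = v + v**2)
U(-86, 51) + Y(-34, -6) = 51*(1 + 51) + 1/(-34 + 2*(-6)) = 51*52 + 1/(-34 - 12) = 2652 + 1/(-46) = 2652 - 1/46 = 121991/46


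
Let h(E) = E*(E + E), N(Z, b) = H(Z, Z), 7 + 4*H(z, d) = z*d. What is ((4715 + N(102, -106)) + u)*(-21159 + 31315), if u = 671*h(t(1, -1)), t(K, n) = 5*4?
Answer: 5526024323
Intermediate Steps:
t(K, n) = 20
H(z, d) = -7/4 + d*z/4 (H(z, d) = -7/4 + (z*d)/4 = -7/4 + (d*z)/4 = -7/4 + d*z/4)
N(Z, b) = -7/4 + Z**2/4 (N(Z, b) = -7/4 + Z*Z/4 = -7/4 + Z**2/4)
h(E) = 2*E**2 (h(E) = E*(2*E) = 2*E**2)
u = 536800 (u = 671*(2*20**2) = 671*(2*400) = 671*800 = 536800)
((4715 + N(102, -106)) + u)*(-21159 + 31315) = ((4715 + (-7/4 + (1/4)*102**2)) + 536800)*(-21159 + 31315) = ((4715 + (-7/4 + (1/4)*10404)) + 536800)*10156 = ((4715 + (-7/4 + 2601)) + 536800)*10156 = ((4715 + 10397/4) + 536800)*10156 = (29257/4 + 536800)*10156 = (2176457/4)*10156 = 5526024323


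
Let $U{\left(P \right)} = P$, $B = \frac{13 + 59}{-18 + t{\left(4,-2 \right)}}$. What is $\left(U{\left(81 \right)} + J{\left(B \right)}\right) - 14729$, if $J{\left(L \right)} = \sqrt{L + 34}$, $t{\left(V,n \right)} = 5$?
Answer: $-14648 + \frac{\sqrt{4810}}{13} \approx -14643.0$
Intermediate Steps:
$B = - \frac{72}{13}$ ($B = \frac{13 + 59}{-18 + 5} = \frac{72}{-13} = 72 \left(- \frac{1}{13}\right) = - \frac{72}{13} \approx -5.5385$)
$J{\left(L \right)} = \sqrt{34 + L}$
$\left(U{\left(81 \right)} + J{\left(B \right)}\right) - 14729 = \left(81 + \sqrt{34 - \frac{72}{13}}\right) - 14729 = \left(81 + \sqrt{\frac{370}{13}}\right) - 14729 = \left(81 + \frac{\sqrt{4810}}{13}\right) - 14729 = -14648 + \frac{\sqrt{4810}}{13}$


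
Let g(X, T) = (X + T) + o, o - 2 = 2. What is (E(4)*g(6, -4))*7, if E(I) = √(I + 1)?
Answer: 42*√5 ≈ 93.915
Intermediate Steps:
o = 4 (o = 2 + 2 = 4)
g(X, T) = 4 + T + X (g(X, T) = (X + T) + 4 = (T + X) + 4 = 4 + T + X)
E(I) = √(1 + I)
(E(4)*g(6, -4))*7 = (√(1 + 4)*(4 - 4 + 6))*7 = (√5*6)*7 = (6*√5)*7 = 42*√5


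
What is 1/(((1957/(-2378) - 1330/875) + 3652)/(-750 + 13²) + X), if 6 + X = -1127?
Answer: -34540450/39351301961 ≈ -0.00087775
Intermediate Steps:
X = -1133 (X = -6 - 1127 = -1133)
1/(((1957/(-2378) - 1330/875) + 3652)/(-750 + 13²) + X) = 1/(((1957/(-2378) - 1330/875) + 3652)/(-750 + 13²) - 1133) = 1/(((1957*(-1/2378) - 1330*1/875) + 3652)/(-750 + 169) - 1133) = 1/(((-1957/2378 - 38/25) + 3652)/(-581) - 1133) = 1/((-139289/59450 + 3652)*(-1/581) - 1133) = 1/((216972111/59450)*(-1/581) - 1133) = 1/(-216972111/34540450 - 1133) = 1/(-39351301961/34540450) = -34540450/39351301961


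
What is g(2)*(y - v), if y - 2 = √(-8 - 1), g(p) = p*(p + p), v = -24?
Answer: 208 + 24*I ≈ 208.0 + 24.0*I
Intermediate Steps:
g(p) = 2*p² (g(p) = p*(2*p) = 2*p²)
y = 2 + 3*I (y = 2 + √(-8 - 1) = 2 + √(-9) = 2 + 3*I ≈ 2.0 + 3.0*I)
g(2)*(y - v) = (2*2²)*((2 + 3*I) - 1*(-24)) = (2*4)*((2 + 3*I) + 24) = 8*(26 + 3*I) = 208 + 24*I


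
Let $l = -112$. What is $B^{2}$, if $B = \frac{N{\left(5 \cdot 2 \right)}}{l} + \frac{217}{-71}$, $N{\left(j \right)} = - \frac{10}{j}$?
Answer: $\frac{587238289}{63234304} \approx 9.2867$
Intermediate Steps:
$B = - \frac{24233}{7952}$ ($B = \frac{\left(-10\right) \frac{1}{5 \cdot 2}}{-112} + \frac{217}{-71} = - \frac{10}{10} \left(- \frac{1}{112}\right) + 217 \left(- \frac{1}{71}\right) = \left(-10\right) \frac{1}{10} \left(- \frac{1}{112}\right) - \frac{217}{71} = \left(-1\right) \left(- \frac{1}{112}\right) - \frac{217}{71} = \frac{1}{112} - \frac{217}{71} = - \frac{24233}{7952} \approx -3.0474$)
$B^{2} = \left(- \frac{24233}{7952}\right)^{2} = \frac{587238289}{63234304}$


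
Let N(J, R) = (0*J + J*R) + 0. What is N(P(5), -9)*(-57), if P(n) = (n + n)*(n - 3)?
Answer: 10260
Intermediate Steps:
P(n) = 2*n*(-3 + n) (P(n) = (2*n)*(-3 + n) = 2*n*(-3 + n))
N(J, R) = J*R (N(J, R) = (0 + J*R) + 0 = J*R + 0 = J*R)
N(P(5), -9)*(-57) = ((2*5*(-3 + 5))*(-9))*(-57) = ((2*5*2)*(-9))*(-57) = (20*(-9))*(-57) = -180*(-57) = 10260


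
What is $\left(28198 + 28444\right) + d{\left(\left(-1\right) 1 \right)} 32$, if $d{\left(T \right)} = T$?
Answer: $56610$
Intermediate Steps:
$\left(28198 + 28444\right) + d{\left(\left(-1\right) 1 \right)} 32 = \left(28198 + 28444\right) + \left(-1\right) 1 \cdot 32 = 56642 - 32 = 56610$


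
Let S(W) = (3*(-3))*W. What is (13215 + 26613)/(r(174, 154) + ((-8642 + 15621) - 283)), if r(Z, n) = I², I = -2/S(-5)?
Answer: 20162925/3389851 ≈ 5.9480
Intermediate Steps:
S(W) = -9*W
I = -2/45 (I = -2/((-9*(-5))) = -2/45 ≈ -0.044444)
r(Z, n) = 4/2025 (r(Z, n) = (-2/45)² = 4/2025)
(13215 + 26613)/(r(174, 154) + ((-8642 + 15621) - 283)) = (13215 + 26613)/(4/2025 + ((-8642 + 15621) - 283)) = 39828/(4/2025 + (6979 - 283)) = 39828/(4/2025 + 6696) = 39828/(13559404/2025) = 39828*(2025/13559404) = 20162925/3389851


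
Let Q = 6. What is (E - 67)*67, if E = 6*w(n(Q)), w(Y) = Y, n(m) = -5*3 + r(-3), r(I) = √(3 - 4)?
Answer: -10519 + 402*I ≈ -10519.0 + 402.0*I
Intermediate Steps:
r(I) = I (r(I) = √(-1) = I)
n(m) = -15 + I (n(m) = -5*3 + I = -15 + I)
E = -90 + 6*I (E = 6*(-15 + I) = -90 + 6*I ≈ -90.0 + 6.0*I)
(E - 67)*67 = ((-90 + 6*I) - 67)*67 = (-157 + 6*I)*67 = -10519 + 402*I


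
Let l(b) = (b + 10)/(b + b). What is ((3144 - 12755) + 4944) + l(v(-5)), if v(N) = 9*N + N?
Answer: -23333/5 ≈ -4666.6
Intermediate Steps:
v(N) = 10*N
l(b) = (10 + b)/(2*b) (l(b) = (10 + b)/((2*b)) = (10 + b)*(1/(2*b)) = (10 + b)/(2*b))
((3144 - 12755) + 4944) + l(v(-5)) = ((3144 - 12755) + 4944) + (10 + 10*(-5))/(2*((10*(-5)))) = (-9611 + 4944) + (½)*(10 - 50)/(-50) = -4667 + (½)*(-1/50)*(-40) = -4667 + ⅖ = -23333/5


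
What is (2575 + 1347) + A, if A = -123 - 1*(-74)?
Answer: 3873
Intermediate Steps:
A = -49 (A = -123 + 74 = -49)
(2575 + 1347) + A = (2575 + 1347) - 49 = 3922 - 49 = 3873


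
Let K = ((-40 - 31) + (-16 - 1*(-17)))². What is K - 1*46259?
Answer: -41359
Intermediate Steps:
K = 4900 (K = (-71 + (-16 + 17))² = (-71 + 1)² = (-70)² = 4900)
K - 1*46259 = 4900 - 1*46259 = 4900 - 46259 = -41359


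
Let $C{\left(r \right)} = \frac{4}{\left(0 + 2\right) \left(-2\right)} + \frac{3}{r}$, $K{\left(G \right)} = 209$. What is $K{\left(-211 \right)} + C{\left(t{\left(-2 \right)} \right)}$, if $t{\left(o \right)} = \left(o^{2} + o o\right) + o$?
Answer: $\frac{417}{2} \approx 208.5$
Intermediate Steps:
$t{\left(o \right)} = o + 2 o^{2}$ ($t{\left(o \right)} = \left(o^{2} + o^{2}\right) + o = 2 o^{2} + o = o + 2 o^{2}$)
$C{\left(r \right)} = -1 + \frac{3}{r}$ ($C{\left(r \right)} = \frac{4}{2 \left(-2\right)} + \frac{3}{r} = \frac{4}{-4} + \frac{3}{r} = 4 \left(- \frac{1}{4}\right) + \frac{3}{r} = -1 + \frac{3}{r}$)
$K{\left(-211 \right)} + C{\left(t{\left(-2 \right)} \right)} = 209 + \frac{3 - - 2 \left(1 + 2 \left(-2\right)\right)}{\left(-2\right) \left(1 + 2 \left(-2\right)\right)} = 209 + \frac{3 - - 2 \left(1 - 4\right)}{\left(-2\right) \left(1 - 4\right)} = 209 + \frac{3 - \left(-2\right) \left(-3\right)}{\left(-2\right) \left(-3\right)} = 209 + \frac{3 - 6}{6} = 209 + \frac{1}{6} \left(-3\right) = 209 - \frac{1}{2} = \frac{417}{2}$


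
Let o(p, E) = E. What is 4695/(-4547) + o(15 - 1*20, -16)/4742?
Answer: -11168221/10780937 ≈ -1.0359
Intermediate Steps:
4695/(-4547) + o(15 - 1*20, -16)/4742 = 4695/(-4547) - 16/4742 = 4695*(-1/4547) - 16*1/4742 = -4695/4547 - 8/2371 = -11168221/10780937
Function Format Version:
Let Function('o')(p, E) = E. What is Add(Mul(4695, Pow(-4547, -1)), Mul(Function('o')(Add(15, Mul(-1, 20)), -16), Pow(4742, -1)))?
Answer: Rational(-11168221, 10780937) ≈ -1.0359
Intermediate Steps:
Add(Mul(4695, Pow(-4547, -1)), Mul(Function('o')(Add(15, Mul(-1, 20)), -16), Pow(4742, -1))) = Add(Mul(4695, Pow(-4547, -1)), Mul(-16, Pow(4742, -1))) = Add(Mul(4695, Rational(-1, 4547)), Mul(-16, Rational(1, 4742))) = Add(Rational(-4695, 4547), Rational(-8, 2371)) = Rational(-11168221, 10780937)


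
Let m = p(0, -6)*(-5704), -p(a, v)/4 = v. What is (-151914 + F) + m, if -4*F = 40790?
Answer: -598015/2 ≈ -2.9901e+5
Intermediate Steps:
F = -20395/2 (F = -¼*40790 = -20395/2 ≈ -10198.)
p(a, v) = -4*v
m = -136896 (m = -4*(-6)*(-5704) = 24*(-5704) = -136896)
(-151914 + F) + m = (-151914 - 20395/2) - 136896 = -324223/2 - 136896 = -598015/2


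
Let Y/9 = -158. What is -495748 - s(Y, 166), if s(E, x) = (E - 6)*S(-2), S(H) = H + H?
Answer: -501460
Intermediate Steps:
S(H) = 2*H
Y = -1422 (Y = 9*(-158) = -1422)
s(E, x) = 24 - 4*E (s(E, x) = (E - 6)*(2*(-2)) = (-6 + E)*(-4) = 24 - 4*E)
-495748 - s(Y, 166) = -495748 - (24 - 4*(-1422)) = -495748 - (24 + 5688) = -495748 - 1*5712 = -495748 - 5712 = -501460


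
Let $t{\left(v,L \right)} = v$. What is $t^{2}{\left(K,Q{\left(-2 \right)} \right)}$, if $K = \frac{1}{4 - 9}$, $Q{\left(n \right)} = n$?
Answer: $\frac{1}{25} \approx 0.04$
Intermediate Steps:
$K = - \frac{1}{5}$ ($K = \frac{1}{-5} = - \frac{1}{5} \approx -0.2$)
$t^{2}{\left(K,Q{\left(-2 \right)} \right)} = \left(- \frac{1}{5}\right)^{2} = \frac{1}{25}$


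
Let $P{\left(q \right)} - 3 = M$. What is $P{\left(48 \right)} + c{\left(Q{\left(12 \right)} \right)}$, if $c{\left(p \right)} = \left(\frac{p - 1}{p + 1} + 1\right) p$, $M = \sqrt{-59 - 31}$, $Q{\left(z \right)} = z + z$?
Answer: $\frac{1227}{25} + 3 i \sqrt{10} \approx 49.08 + 9.4868 i$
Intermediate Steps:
$Q{\left(z \right)} = 2 z$
$M = 3 i \sqrt{10}$ ($M = \sqrt{-90} = 3 i \sqrt{10} \approx 9.4868 i$)
$P{\left(q \right)} = 3 + 3 i \sqrt{10}$
$c{\left(p \right)} = p \left(1 + \frac{-1 + p}{1 + p}\right)$ ($c{\left(p \right)} = \left(\frac{-1 + p}{1 + p} + 1\right) p = \left(1 + \frac{-1 + p}{1 + p}\right) p = p \left(1 + \frac{-1 + p}{1 + p}\right)$)
$P{\left(48 \right)} + c{\left(Q{\left(12 \right)} \right)} = \left(3 + 3 i \sqrt{10}\right) + \frac{2 \left(2 \cdot 12\right)^{2}}{1 + 2 \cdot 12} = \left(3 + 3 i \sqrt{10}\right) + \frac{2 \cdot 24^{2}}{1 + 24} = \left(3 + 3 i \sqrt{10}\right) + 2 \cdot 576 \cdot \frac{1}{25} = \left(3 + 3 i \sqrt{10}\right) + \frac{1152}{25} = \frac{1227}{25} + 3 i \sqrt{10}$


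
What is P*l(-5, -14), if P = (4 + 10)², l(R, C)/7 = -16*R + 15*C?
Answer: -178360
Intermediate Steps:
l(R, C) = -112*R + 105*C (l(R, C) = 7*(-16*R + 15*C) = -112*R + 105*C)
P = 196 (P = 14² = 196)
P*l(-5, -14) = 196*(-112*(-5) + 105*(-14)) = 196*(560 - 1470) = 196*(-910) = -178360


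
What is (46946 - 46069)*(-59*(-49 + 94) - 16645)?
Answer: -16926100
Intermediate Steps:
(46946 - 46069)*(-59*(-49 + 94) - 16645) = 877*(-59*45 - 16645) = 877*(-2655 - 16645) = 877*(-19300) = -16926100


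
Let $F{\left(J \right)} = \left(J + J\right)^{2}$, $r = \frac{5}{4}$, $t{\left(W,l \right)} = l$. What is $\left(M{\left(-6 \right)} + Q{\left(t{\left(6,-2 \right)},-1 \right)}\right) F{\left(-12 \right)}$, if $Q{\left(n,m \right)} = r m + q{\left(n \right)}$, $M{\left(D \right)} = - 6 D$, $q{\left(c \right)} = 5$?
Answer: $22896$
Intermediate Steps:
$r = \frac{5}{4}$ ($r = 5 \cdot \frac{1}{4} = \frac{5}{4} \approx 1.25$)
$F{\left(J \right)} = 4 J^{2}$ ($F{\left(J \right)} = \left(2 J\right)^{2} = 4 J^{2}$)
$Q{\left(n,m \right)} = 5 + \frac{5 m}{4}$ ($Q{\left(n,m \right)} = \frac{5 m}{4} + 5 = 5 + \frac{5 m}{4}$)
$\left(M{\left(-6 \right)} + Q{\left(t{\left(6,-2 \right)},-1 \right)}\right) F{\left(-12 \right)} = \left(\left(-6\right) \left(-6\right) + \left(5 + \frac{5}{4} \left(-1\right)\right)\right) 4 \left(-12\right)^{2} = \left(36 + \left(5 - \frac{5}{4}\right)\right) 4 \cdot 144 = \left(36 + \frac{15}{4}\right) 576 = \frac{159}{4} \cdot 576 = 22896$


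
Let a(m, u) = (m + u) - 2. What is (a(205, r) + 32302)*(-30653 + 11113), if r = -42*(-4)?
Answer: -638430420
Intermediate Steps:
r = 168
a(m, u) = -2 + m + u
(a(205, r) + 32302)*(-30653 + 11113) = ((-2 + 205 + 168) + 32302)*(-30653 + 11113) = (371 + 32302)*(-19540) = 32673*(-19540) = -638430420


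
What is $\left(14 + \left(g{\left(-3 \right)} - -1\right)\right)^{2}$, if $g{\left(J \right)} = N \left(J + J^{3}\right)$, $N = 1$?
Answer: $225$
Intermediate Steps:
$g{\left(J \right)} = J + J^{3}$ ($g{\left(J \right)} = 1 \left(J + J^{3}\right) = J + J^{3}$)
$\left(14 + \left(g{\left(-3 \right)} - -1\right)\right)^{2} = \left(14 + \left(\left(-3 + \left(-3\right)^{3}\right) - -1\right)\right)^{2} = \left(14 + \left(\left(-3 - 27\right) + 1\right)\right)^{2} = \left(14 + \left(-30 + 1\right)\right)^{2} = \left(14 - 29\right)^{2} = \left(-15\right)^{2} = 225$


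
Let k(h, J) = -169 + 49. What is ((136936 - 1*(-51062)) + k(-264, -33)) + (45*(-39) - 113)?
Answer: 186010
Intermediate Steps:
k(h, J) = -120
((136936 - 1*(-51062)) + k(-264, -33)) + (45*(-39) - 113) = ((136936 - 1*(-51062)) - 120) + (45*(-39) - 113) = ((136936 + 51062) - 120) + (-1755 - 113) = (187998 - 120) - 1868 = 187878 - 1868 = 186010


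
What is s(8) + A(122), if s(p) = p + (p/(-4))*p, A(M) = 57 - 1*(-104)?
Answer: 153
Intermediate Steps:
A(M) = 161 (A(M) = 57 + 104 = 161)
s(p) = p - p**2/4 (s(p) = p + (p*(-1/4))*p = p + (-p/4)*p = p - p**2/4)
s(8) + A(122) = (1/4)*8*(4 - 1*8) + 161 = (1/4)*8*(4 - 8) + 161 = (1/4)*8*(-4) + 161 = -8 + 161 = 153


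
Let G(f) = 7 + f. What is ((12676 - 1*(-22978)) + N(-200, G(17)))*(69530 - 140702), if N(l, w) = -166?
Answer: -2525751936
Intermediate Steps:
((12676 - 1*(-22978)) + N(-200, G(17)))*(69530 - 140702) = ((12676 - 1*(-22978)) - 166)*(69530 - 140702) = ((12676 + 22978) - 166)*(-71172) = (35654 - 166)*(-71172) = 35488*(-71172) = -2525751936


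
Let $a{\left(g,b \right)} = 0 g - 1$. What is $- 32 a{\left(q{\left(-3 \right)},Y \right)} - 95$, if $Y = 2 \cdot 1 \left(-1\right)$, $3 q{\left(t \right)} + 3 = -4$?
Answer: $-63$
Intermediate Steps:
$q{\left(t \right)} = - \frac{7}{3}$ ($q{\left(t \right)} = -1 + \frac{1}{3} \left(-4\right) = -1 - \frac{4}{3} = - \frac{7}{3}$)
$Y = -2$ ($Y = 2 \left(-1\right) = -2$)
$a{\left(g,b \right)} = -1$ ($a{\left(g,b \right)} = 0 - 1 = -1$)
$- 32 a{\left(q{\left(-3 \right)},Y \right)} - 95 = \left(-32\right) \left(-1\right) - 95 = 32 - 95 = -63$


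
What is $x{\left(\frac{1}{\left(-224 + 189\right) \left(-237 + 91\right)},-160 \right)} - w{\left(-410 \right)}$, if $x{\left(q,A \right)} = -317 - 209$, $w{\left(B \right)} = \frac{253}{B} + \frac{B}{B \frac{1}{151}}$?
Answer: $- \frac{277317}{410} \approx -676.38$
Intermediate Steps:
$w{\left(B \right)} = 151 + \frac{253}{B}$ ($w{\left(B \right)} = \frac{253}{B} + \frac{B}{B \frac{1}{151}} = \frac{253}{B} + \frac{B}{\frac{1}{151} B} = \frac{253}{B} + B \frac{151}{B} = \frac{253}{B} + 151 = 151 + \frac{253}{B}$)
$x{\left(q,A \right)} = -526$ ($x{\left(q,A \right)} = -317 - 209 = -526$)
$x{\left(\frac{1}{\left(-224 + 189\right) \left(-237 + 91\right)},-160 \right)} - w{\left(-410 \right)} = -526 - \left(151 + \frac{253}{-410}\right) = -526 - \left(151 + 253 \left(- \frac{1}{410}\right)\right) = -526 - \left(151 - \frac{253}{410}\right) = -526 - \frac{61657}{410} = - \frac{277317}{410}$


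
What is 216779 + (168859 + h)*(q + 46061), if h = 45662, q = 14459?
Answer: 12983027699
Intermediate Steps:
216779 + (168859 + h)*(q + 46061) = 216779 + (168859 + 45662)*(14459 + 46061) = 216779 + 214521*60520 = 216779 + 12982810920 = 12983027699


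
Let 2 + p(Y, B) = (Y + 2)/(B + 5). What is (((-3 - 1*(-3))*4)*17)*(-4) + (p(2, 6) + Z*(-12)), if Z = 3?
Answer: -414/11 ≈ -37.636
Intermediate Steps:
p(Y, B) = -2 + (2 + Y)/(5 + B) (p(Y, B) = -2 + (Y + 2)/(B + 5) = -2 + (2 + Y)/(5 + B))
(((-3 - 1*(-3))*4)*17)*(-4) + (p(2, 6) + Z*(-12)) = (((-3 - 1*(-3))*4)*17)*(-4) + ((-8 + 2 - 2*6)/(5 + 6) + 3*(-12)) = (((-3 + 3)*4)*17)*(-4) + ((-8 + 2 - 12)/11 - 36) = ((0*4)*17)*(-4) + ((1/11)*(-18) - 36) = (0*17)*(-4) + (-18/11 - 36) = 0*(-4) - 414/11 = 0 - 414/11 = -414/11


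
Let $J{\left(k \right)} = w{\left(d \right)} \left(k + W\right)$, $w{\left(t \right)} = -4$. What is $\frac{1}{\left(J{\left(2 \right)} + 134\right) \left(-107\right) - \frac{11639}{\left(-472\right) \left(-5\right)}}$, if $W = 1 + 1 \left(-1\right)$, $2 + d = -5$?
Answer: $- \frac{2360}{31829159} \approx -7.4146 \cdot 10^{-5}$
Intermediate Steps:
$d = -7$ ($d = -2 - 5 = -7$)
$W = 0$ ($W = 1 - 1 = 0$)
$J{\left(k \right)} = - 4 k$ ($J{\left(k \right)} = - 4 \left(k + 0\right) = - 4 k$)
$\frac{1}{\left(J{\left(2 \right)} + 134\right) \left(-107\right) - \frac{11639}{\left(-472\right) \left(-5\right)}} = \frac{1}{\left(\left(-4\right) 2 + 134\right) \left(-107\right) - \frac{11639}{\left(-472\right) \left(-5\right)}} = \frac{1}{\left(-8 + 134\right) \left(-107\right) - \frac{11639}{2360}} = \frac{1}{126 \left(-107\right) - \frac{11639}{2360}} = \frac{1}{-13482 - \frac{11639}{2360}} = \frac{1}{- \frac{31829159}{2360}} = - \frac{2360}{31829159}$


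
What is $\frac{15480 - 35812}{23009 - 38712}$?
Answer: $\frac{20332}{15703} \approx 1.2948$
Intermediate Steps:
$\frac{15480 - 35812}{23009 - 38712} = - \frac{20332}{-15703} = \left(-20332\right) \left(- \frac{1}{15703}\right) = \frac{20332}{15703}$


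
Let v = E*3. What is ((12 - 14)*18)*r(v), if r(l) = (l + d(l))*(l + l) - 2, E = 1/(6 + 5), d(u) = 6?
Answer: -6192/121 ≈ -51.174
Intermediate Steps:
E = 1/11 ≈ 0.090909
v = 3/11 (v = (1/11)*3 = 3/11 ≈ 0.27273)
r(l) = -2 + 2*l*(6 + l) (r(l) = (l + 6)*(l + l) - 2 = (6 + l)*(2*l) - 2 = 2*l*(6 + l) - 2 = -2 + 2*l*(6 + l))
((12 - 14)*18)*r(v) = ((12 - 14)*18)*(-2 + 2*(3/11)² + 12*(3/11)) = (-2*18)*(-2 + 2*(9/121) + 36/11) = -36*(-2 + 18/121 + 36/11) = -36*172/121 = -6192/121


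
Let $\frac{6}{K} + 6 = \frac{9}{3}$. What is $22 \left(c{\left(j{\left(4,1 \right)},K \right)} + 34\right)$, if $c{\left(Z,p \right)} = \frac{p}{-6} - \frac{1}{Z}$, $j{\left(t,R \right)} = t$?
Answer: $\frac{4499}{6} \approx 749.83$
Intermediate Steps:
$K = -2$ ($K = \frac{6}{-6 + \frac{9}{3}} = \frac{6}{-6 + 9 \cdot \frac{1}{3}} = \frac{6}{-6 + 3} = \frac{6}{-3} = 6 \left(- \frac{1}{3}\right) = -2$)
$c{\left(Z,p \right)} = - \frac{1}{Z} - \frac{p}{6}$ ($c{\left(Z,p \right)} = p \left(- \frac{1}{6}\right) - \frac{1}{Z} = - \frac{p}{6} - \frac{1}{Z} = - \frac{1}{Z} - \frac{p}{6}$)
$22 \left(c{\left(j{\left(4,1 \right)},K \right)} + 34\right) = 22 \left(\left(- \frac{1}{4} - - \frac{1}{3}\right) + 34\right) = 22 \left(\left(\left(-1\right) \frac{1}{4} + \frac{1}{3}\right) + 34\right) = 22 \left(\left(- \frac{1}{4} + \frac{1}{3}\right) + 34\right) = 22 \left(\frac{1}{12} + 34\right) = 22 \cdot \frac{409}{12} = \frac{4499}{6}$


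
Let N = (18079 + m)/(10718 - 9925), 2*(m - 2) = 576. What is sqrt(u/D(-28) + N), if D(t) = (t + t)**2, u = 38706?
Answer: sqrt(414326274)/3416 ≈ 5.9587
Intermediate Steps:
m = 290 (m = 2 + (1/2)*576 = 2 + 288 = 290)
D(t) = 4*t**2 (D(t) = (2*t)**2 = 4*t**2)
N = 1413/61 (N = (18079 + 290)/(10718 - 9925) = 18369/793 = 18369*(1/793) = 1413/61 ≈ 23.164)
sqrt(u/D(-28) + N) = sqrt(38706/((4*(-28)**2)) + 1413/61) = sqrt(38706/((4*784)) + 1413/61) = sqrt(38706/3136 + 1413/61) = sqrt(38706*(1/3136) + 1413/61) = sqrt(19353/1568 + 1413/61) = sqrt(3396117/95648) = sqrt(414326274)/3416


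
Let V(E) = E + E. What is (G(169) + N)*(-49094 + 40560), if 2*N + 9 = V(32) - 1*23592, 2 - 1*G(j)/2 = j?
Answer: 103282735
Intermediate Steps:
G(j) = 4 - 2*j
V(E) = 2*E
N = -23537/2 (N = -9/2 + (2*32 - 1*23592)/2 = -9/2 + (64 - 23592)/2 = -9/2 + (½)*(-23528) = -9/2 - 11764 = -23537/2 ≈ -11769.)
(G(169) + N)*(-49094 + 40560) = ((4 - 2*169) - 23537/2)*(-49094 + 40560) = ((4 - 338) - 23537/2)*(-8534) = (-334 - 23537/2)*(-8534) = -24205/2*(-8534) = 103282735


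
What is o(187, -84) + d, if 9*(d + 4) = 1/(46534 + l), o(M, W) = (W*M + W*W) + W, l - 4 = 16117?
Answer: -4928442299/563895 ≈ -8740.0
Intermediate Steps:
l = 16121 (l = 4 + 16117 = 16121)
o(M, W) = W + W² + M*W (o(M, W) = (M*W + W²) + W = (W² + M*W) + W = W + W² + M*W)
d = -2255579/563895 (d = -4 + 1/(9*(46534 + 16121)) = -4 + (⅑)/62655 = -4 + (⅑)*(1/62655) = -4 + 1/563895 = -2255579/563895 ≈ -4.0000)
o(187, -84) + d = -84*(1 + 187 - 84) - 2255579/563895 = -84*104 - 2255579/563895 = -8736 - 2255579/563895 = -4928442299/563895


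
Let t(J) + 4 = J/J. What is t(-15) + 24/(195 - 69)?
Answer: -59/21 ≈ -2.8095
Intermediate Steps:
t(J) = -3 (t(J) = -4 + J/J = -4 + 1 = -3)
t(-15) + 24/(195 - 69) = -3 + 24/(195 - 69) = -3 + 24/126 = -3 + (1/126)*24 = -3 + 4/21 = -59/21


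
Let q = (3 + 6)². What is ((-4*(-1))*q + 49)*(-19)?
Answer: -7087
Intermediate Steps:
q = 81 (q = 9² = 81)
((-4*(-1))*q + 49)*(-19) = (-4*(-1)*81 + 49)*(-19) = (4*81 + 49)*(-19) = (324 + 49)*(-19) = 373*(-19) = -7087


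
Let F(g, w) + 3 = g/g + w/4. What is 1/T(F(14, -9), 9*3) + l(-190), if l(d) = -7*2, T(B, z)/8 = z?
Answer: -3023/216 ≈ -13.995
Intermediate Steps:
F(g, w) = -2 + w/4 (F(g, w) = -3 + (g/g + w/4) = -3 + (1 + w*(¼)) = -3 + (1 + w/4) = -2 + w/4)
T(B, z) = 8*z
l(d) = -14
1/T(F(14, -9), 9*3) + l(-190) = 1/(8*(9*3)) - 14 = 1/(8*27) - 14 = 1/216 - 14 = -3023/216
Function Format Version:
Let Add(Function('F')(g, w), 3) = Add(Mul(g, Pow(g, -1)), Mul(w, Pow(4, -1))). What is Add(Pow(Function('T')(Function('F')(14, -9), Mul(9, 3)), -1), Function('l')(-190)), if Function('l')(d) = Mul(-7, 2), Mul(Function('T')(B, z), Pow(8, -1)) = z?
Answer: Rational(-3023, 216) ≈ -13.995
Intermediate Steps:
Function('F')(g, w) = Add(-2, Mul(Rational(1, 4), w)) (Function('F')(g, w) = Add(-3, Add(Mul(g, Pow(g, -1)), Mul(w, Pow(4, -1)))) = Add(-3, Add(1, Mul(w, Rational(1, 4)))) = Add(-3, Add(1, Mul(Rational(1, 4), w))) = Add(-2, Mul(Rational(1, 4), w)))
Function('T')(B, z) = Mul(8, z)
Function('l')(d) = -14
Add(Pow(Function('T')(Function('F')(14, -9), Mul(9, 3)), -1), Function('l')(-190)) = Add(Pow(Mul(8, Mul(9, 3)), -1), -14) = Add(Pow(Mul(8, 27), -1), -14) = Add(Pow(216, -1), -14) = Add(Rational(1, 216), -14) = Rational(-3023, 216)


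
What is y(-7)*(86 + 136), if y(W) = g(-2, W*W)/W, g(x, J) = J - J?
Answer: 0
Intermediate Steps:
g(x, J) = 0
y(W) = 0 (y(W) = 0/W = 0)
y(-7)*(86 + 136) = 0*(86 + 136) = 0*222 = 0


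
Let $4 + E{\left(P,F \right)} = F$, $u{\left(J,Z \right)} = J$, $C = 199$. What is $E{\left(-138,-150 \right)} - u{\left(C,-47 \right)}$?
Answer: $-353$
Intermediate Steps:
$E{\left(P,F \right)} = -4 + F$
$E{\left(-138,-150 \right)} - u{\left(C,-47 \right)} = \left(-4 - 150\right) - 199 = -154 - 199 = -353$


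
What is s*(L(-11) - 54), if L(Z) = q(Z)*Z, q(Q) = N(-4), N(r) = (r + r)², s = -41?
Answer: 31078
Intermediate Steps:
N(r) = 4*r² (N(r) = (2*r)² = 4*r²)
q(Q) = 64 (q(Q) = 4*(-4)² = 4*16 = 64)
L(Z) = 64*Z
s*(L(-11) - 54) = -41*(64*(-11) - 54) = -41*(-704 - 54) = -41*(-758) = 31078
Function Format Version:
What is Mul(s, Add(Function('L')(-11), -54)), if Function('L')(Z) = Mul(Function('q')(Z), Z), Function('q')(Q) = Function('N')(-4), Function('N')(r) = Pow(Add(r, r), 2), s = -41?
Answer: 31078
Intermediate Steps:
Function('N')(r) = Mul(4, Pow(r, 2)) (Function('N')(r) = Pow(Mul(2, r), 2) = Mul(4, Pow(r, 2)))
Function('q')(Q) = 64 (Function('q')(Q) = Mul(4, Pow(-4, 2)) = Mul(4, 16) = 64)
Function('L')(Z) = Mul(64, Z)
Mul(s, Add(Function('L')(-11), -54)) = Mul(-41, Add(Mul(64, -11), -54)) = Mul(-41, Add(-704, -54)) = Mul(-41, -758) = 31078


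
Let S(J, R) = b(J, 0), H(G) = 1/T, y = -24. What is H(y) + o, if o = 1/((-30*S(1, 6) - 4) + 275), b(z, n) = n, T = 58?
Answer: 329/15718 ≈ 0.020931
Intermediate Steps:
H(G) = 1/58
S(J, R) = 0
o = 1/271 (o = 1/((-30*0 - 4) + 275) = 1/((0 - 4) + 275) = 1/(-4 + 275) = 1/271 ≈ 0.0036900)
H(y) + o = 1/58 + 1/271 = 329/15718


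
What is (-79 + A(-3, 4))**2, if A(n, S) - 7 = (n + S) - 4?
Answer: 5625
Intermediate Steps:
A(n, S) = 3 + S + n (A(n, S) = 7 + ((n + S) - 4) = 7 + ((S + n) - 4) = 7 + (-4 + S + n) = 3 + S + n)
(-79 + A(-3, 4))**2 = (-79 + (3 + 4 - 3))**2 = (-79 + 4)**2 = (-75)**2 = 5625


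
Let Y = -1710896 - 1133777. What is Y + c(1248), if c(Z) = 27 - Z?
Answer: -2845894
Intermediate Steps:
Y = -2844673
Y + c(1248) = -2844673 + (27 - 1*1248) = -2844673 + (27 - 1248) = -2844673 - 1221 = -2845894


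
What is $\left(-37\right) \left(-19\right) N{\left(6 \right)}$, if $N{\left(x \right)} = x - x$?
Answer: $0$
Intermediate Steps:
$N{\left(x \right)} = 0$
$\left(-37\right) \left(-19\right) N{\left(6 \right)} = \left(-37\right) \left(-19\right) 0 = 703 \cdot 0 = 0$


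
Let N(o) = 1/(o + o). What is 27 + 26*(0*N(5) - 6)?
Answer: -129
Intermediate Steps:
N(o) = 1/(2*o)
27 + 26*(0*N(5) - 6) = 27 + 26*(0*((1/2)/5) - 6) = 27 + 26*(0*((1/2)*(1/5)) - 6) = 27 + 26*(0*(1/10) - 6) = 27 + 26*(0 - 6) = 27 + 26*(-6) = 27 - 156 = -129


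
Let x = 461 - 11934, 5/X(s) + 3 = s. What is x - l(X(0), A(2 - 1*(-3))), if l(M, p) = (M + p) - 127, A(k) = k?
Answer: -34048/3 ≈ -11349.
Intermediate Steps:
X(s) = 5/(-3 + s)
l(M, p) = -127 + M + p
x = -11473
x - l(X(0), A(2 - 1*(-3))) = -11473 - (-127 + 5/(-3 + 0) + (2 - 1*(-3))) = -11473 - (-127 + 5/(-3) + (2 + 3)) = -11473 - (-127 + 5*(-1/3) + 5) = -11473 - (-127 - 5/3 + 5) = -11473 - 1*(-371/3) = -11473 + 371/3 = -34048/3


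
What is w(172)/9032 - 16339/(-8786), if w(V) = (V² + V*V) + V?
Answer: 41808443/4959697 ≈ 8.4296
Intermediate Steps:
w(V) = V + 2*V² (w(V) = (V² + V²) + V = 2*V² + V = V + 2*V²)
w(172)/9032 - 16339/(-8786) = (172*(1 + 2*172))/9032 - 16339/(-8786) = (172*(1 + 344))*(1/9032) - 16339*(-1/8786) = (172*345)*(1/9032) + 16339/8786 = 59340*(1/9032) + 16339/8786 = 14835/2258 + 16339/8786 = 41808443/4959697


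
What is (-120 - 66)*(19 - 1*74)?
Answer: 10230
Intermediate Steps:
(-120 - 66)*(19 - 1*74) = -186*(19 - 74) = -186*(-55) = 10230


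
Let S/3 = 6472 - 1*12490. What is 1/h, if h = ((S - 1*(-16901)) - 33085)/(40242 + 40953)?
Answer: -81195/34238 ≈ -2.3715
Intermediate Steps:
S = -18054 (S = 3*(6472 - 1*12490) = 3*(6472 - 12490) = 3*(-6018) = -18054)
h = -34238/81195 (h = ((-18054 - 1*(-16901)) - 33085)/(40242 + 40953) = ((-18054 + 16901) - 33085)/81195 = (-1153 - 33085)*(1/81195) = -34238*1/81195 = -34238/81195 ≈ -0.42168)
1/h = 1/(-34238/81195) = -81195/34238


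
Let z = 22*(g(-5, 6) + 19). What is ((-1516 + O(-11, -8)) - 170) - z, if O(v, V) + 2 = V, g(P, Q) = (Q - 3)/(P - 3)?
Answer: -8423/4 ≈ -2105.8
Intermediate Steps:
g(P, Q) = (-3 + Q)/(-3 + P)
O(v, V) = -2 + V
z = 1639/4 (z = 22*((-3 + 6)/(-3 - 5) + 19) = 22*(3/(-8) + 19) = 22*(-⅛*3 + 19) = 22*(-3/8 + 19) = 22*(149/8) = 1639/4 ≈ 409.75)
((-1516 + O(-11, -8)) - 170) - z = ((-1516 + (-2 - 8)) - 170) - 1*1639/4 = ((-1516 - 10) - 170) - 1639/4 = (-1526 - 170) - 1639/4 = -1696 - 1639/4 = -8423/4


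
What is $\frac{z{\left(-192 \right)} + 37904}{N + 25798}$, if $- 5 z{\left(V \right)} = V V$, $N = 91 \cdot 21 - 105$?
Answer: $\frac{38164}{34505} \approx 1.106$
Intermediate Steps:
$N = 1806$ ($N = 1911 - 105 = 1806$)
$z{\left(V \right)} = - \frac{V^{2}}{5}$ ($z{\left(V \right)} = - \frac{V V}{5} = - \frac{V^{2}}{5}$)
$\frac{z{\left(-192 \right)} + 37904}{N + 25798} = \frac{- \frac{\left(-192\right)^{2}}{5} + 37904}{1806 + 25798} = \frac{\left(- \frac{1}{5}\right) 36864 + 37904}{27604} = \left(- \frac{36864}{5} + 37904\right) \frac{1}{27604} = \frac{152656}{5} \cdot \frac{1}{27604} = \frac{38164}{34505}$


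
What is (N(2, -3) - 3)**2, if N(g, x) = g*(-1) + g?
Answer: 9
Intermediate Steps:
N(g, x) = 0 (N(g, x) = -g + g = 0)
(N(2, -3) - 3)**2 = (0 - 3)**2 = (-3)**2 = 9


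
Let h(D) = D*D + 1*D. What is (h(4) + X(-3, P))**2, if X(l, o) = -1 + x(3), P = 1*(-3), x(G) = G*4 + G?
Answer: 1156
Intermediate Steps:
h(D) = D + D**2 (h(D) = D**2 + D = D + D**2)
x(G) = 5*G (x(G) = 4*G + G = 5*G)
P = -3
X(l, o) = 14 (X(l, o) = -1 + 5*3 = -1 + 15 = 14)
(h(4) + X(-3, P))**2 = (4*(1 + 4) + 14)**2 = (4*5 + 14)**2 = (20 + 14)**2 = 34**2 = 1156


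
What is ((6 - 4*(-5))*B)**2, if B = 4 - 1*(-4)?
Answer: 43264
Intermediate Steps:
B = 8 (B = 4 + 4 = 8)
((6 - 4*(-5))*B)**2 = ((6 - 4*(-5))*8)**2 = ((6 + 20)*8)**2 = (26*8)**2 = 208**2 = 43264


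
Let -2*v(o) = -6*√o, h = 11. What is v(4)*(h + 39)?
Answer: 300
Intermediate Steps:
v(o) = 3*√o (v(o) = -(-3)*√o = 3*√o)
v(4)*(h + 39) = (3*√4)*(11 + 39) = (3*2)*50 = 6*50 = 300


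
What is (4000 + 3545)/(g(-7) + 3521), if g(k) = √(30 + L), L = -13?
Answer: 26565945/12397424 - 7545*√17/12397424 ≈ 2.1404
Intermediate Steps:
g(k) = √17 (g(k) = √(30 - 13) = √17)
(4000 + 3545)/(g(-7) + 3521) = (4000 + 3545)/(√17 + 3521) = 7545/(3521 + √17)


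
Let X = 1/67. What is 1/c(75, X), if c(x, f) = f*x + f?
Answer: 67/76 ≈ 0.88158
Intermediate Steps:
X = 1/67 ≈ 0.014925
c(x, f) = f + f*x
1/c(75, X) = 1/((1 + 75)/67) = 1/((1/67)*76) = 1/(76/67) = 67/76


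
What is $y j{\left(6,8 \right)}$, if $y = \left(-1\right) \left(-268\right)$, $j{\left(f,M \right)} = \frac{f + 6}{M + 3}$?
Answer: $\frac{3216}{11} \approx 292.36$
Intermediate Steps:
$j{\left(f,M \right)} = \frac{6 + f}{3 + M}$
$y = 268$
$y j{\left(6,8 \right)} = 268 \frac{6 + 6}{3 + 8} = 268 \cdot \frac{1}{11} \cdot 12 = 268 \cdot \frac{12}{11} = \frac{3216}{11}$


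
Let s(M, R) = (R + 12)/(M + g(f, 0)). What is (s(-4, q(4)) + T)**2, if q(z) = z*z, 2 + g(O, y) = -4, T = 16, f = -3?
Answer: 4356/25 ≈ 174.24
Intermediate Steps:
g(O, y) = -6 (g(O, y) = -2 - 4 = -6)
q(z) = z**2
s(M, R) = (12 + R)/(-6 + M) (s(M, R) = (R + 12)/(M - 6) = (12 + R)/(-6 + M))
(s(-4, q(4)) + T)**2 = ((12 + 4**2)/(-6 - 4) + 16)**2 = ((12 + 16)/(-10) + 16)**2 = (-1/10*28 + 16)**2 = (-14/5 + 16)**2 = (66/5)**2 = 4356/25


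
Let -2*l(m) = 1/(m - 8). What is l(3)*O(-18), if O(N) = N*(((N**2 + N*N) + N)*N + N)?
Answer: 102222/5 ≈ 20444.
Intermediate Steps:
l(m) = -1/(2*(-8 + m)) (l(m) = -1/(2*(m - 8)) = -1/(2*(-8 + m)))
O(N) = N*(N + N*(N + 2*N**2)) (O(N) = N*(((N**2 + N**2) + N)*N + N) = N*((2*N**2 + N)*N + N) = N*((N + 2*N**2)*N + N) = N*(N*(N + 2*N**2) + N) = N*(N + N*(N + 2*N**2)))
l(3)*O(-18) = (-1/(-16 + 2*3))*((-18)**2*(1 - 18 + 2*(-18)**2)) = (-1/(-16 + 6))*(324*(1 - 18 + 2*324)) = (-1/(-10))*(324*(1 - 18 + 648)) = (-1*(-1/10))*(324*631) = (1/10)*204444 = 102222/5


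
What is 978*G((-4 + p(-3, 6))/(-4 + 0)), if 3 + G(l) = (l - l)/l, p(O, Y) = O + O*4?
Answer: -2934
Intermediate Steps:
p(O, Y) = 5*O (p(O, Y) = O + 4*O = 5*O)
G(l) = -3 (G(l) = -3 + (l - l)/l = -3 + 0/l = -3 + 0 = -3)
978*G((-4 + p(-3, 6))/(-4 + 0)) = 978*(-3) = -2934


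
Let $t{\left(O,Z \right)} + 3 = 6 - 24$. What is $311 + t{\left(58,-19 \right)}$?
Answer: $290$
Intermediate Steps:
$t{\left(O,Z \right)} = -21$ ($t{\left(O,Z \right)} = -3 + \left(6 - 24\right) = -3 - 18 = -21$)
$311 + t{\left(58,-19 \right)} = 311 - 21 = 290$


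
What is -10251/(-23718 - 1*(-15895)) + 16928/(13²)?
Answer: 134160163/1322087 ≈ 101.48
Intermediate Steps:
-10251/(-23718 - 1*(-15895)) + 16928/(13²) = -10251/(-23718 + 15895) + 16928/169 = -10251/(-7823) + 16928*(1/169) = -10251*(-1/7823) + 16928/169 = 10251/7823 + 16928/169 = 134160163/1322087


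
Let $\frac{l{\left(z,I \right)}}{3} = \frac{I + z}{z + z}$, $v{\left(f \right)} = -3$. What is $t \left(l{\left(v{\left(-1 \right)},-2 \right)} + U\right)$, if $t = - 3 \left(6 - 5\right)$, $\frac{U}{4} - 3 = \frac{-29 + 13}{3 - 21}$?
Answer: $- \frac{325}{6} \approx -54.167$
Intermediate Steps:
$U = \frac{140}{9}$ ($U = 12 + 4 \frac{-29 + 13}{3 - 21} = 12 + 4 \left(- \frac{16}{-18}\right) = 12 + 4 \left(\left(-16\right) \left(- \frac{1}{18}\right)\right) = 12 + 4 \cdot \frac{8}{9} = 12 + \frac{32}{9} = \frac{140}{9} \approx 15.556$)
$t = -3$ ($t = \left(-3\right) 1 = -3$)
$l{\left(z,I \right)} = \frac{3 \left(I + z\right)}{2 z}$ ($l{\left(z,I \right)} = 3 \frac{I + z}{z + z} = 3 \frac{I + z}{2 z} = \frac{3 \left(I + z\right)}{2 z}$)
$t \left(l{\left(v{\left(-1 \right)},-2 \right)} + U\right) = - 3 \left(\frac{3 \left(-2 - 3\right)}{2 \left(-3\right)} + \frac{140}{9}\right) = - 3 \left(\frac{3}{2} \left(- \frac{1}{3}\right) \left(-5\right) + \frac{140}{9}\right) = - 3 \left(\frac{5}{2} + \frac{140}{9}\right) = \left(-3\right) \frac{325}{18} = - \frac{325}{6}$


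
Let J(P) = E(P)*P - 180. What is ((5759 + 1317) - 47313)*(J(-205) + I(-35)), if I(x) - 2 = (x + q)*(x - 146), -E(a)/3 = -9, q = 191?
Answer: 1366005913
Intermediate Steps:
E(a) = 27 (E(a) = -3*(-9) = 27)
J(P) = -180 + 27*P (J(P) = 27*P - 180 = -180 + 27*P)
I(x) = 2 + (-146 + x)*(191 + x) (I(x) = 2 + (x + 191)*(x - 146) = 2 + (191 + x)*(-146 + x) = 2 + (-146 + x)*(191 + x))
((5759 + 1317) - 47313)*(J(-205) + I(-35)) = ((5759 + 1317) - 47313)*((-180 + 27*(-205)) + (-27884 + (-35)**2 + 45*(-35))) = (7076 - 47313)*((-180 - 5535) + (-27884 + 1225 - 1575)) = -40237*(-5715 - 28234) = -40237*(-33949) = 1366005913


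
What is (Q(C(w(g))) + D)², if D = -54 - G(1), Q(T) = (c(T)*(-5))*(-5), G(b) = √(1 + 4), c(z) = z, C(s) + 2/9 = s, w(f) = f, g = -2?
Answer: 972601/81 + 1972*√5/9 ≈ 12497.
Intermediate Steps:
C(s) = -2/9 + s
G(b) = √5
Q(T) = 25*T (Q(T) = (T*(-5))*(-5) = -5*T*(-5) = 25*T)
D = -54 - √5 ≈ -56.236
(Q(C(w(g))) + D)² = (25*(-2/9 - 2) + (-54 - √5))² = (25*(-20/9) + (-54 - √5))² = (-500/9 + (-54 - √5))² = (-986/9 - √5)²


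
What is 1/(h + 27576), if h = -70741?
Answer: -1/43165 ≈ -2.3167e-5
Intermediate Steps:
1/(h + 27576) = 1/(-70741 + 27576) = 1/(-43165) = -1/43165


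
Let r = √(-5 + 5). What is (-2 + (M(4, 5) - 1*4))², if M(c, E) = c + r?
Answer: 4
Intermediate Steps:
r = 0 (r = √0 = 0)
M(c, E) = c (M(c, E) = c + 0 = c)
(-2 + (M(4, 5) - 1*4))² = (-2 + (4 - 1*4))² = (-2 + (4 - 4))² = (-2 + 0)² = (-2)² = 4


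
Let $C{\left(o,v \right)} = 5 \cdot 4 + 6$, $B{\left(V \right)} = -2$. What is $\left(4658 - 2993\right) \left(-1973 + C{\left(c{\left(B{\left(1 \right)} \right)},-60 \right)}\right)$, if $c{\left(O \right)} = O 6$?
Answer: $-3241755$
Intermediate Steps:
$c{\left(O \right)} = 6 O$
$C{\left(o,v \right)} = 26$ ($C{\left(o,v \right)} = 20 + 6 = 26$)
$\left(4658 - 2993\right) \left(-1973 + C{\left(c{\left(B{\left(1 \right)} \right)},-60 \right)}\right) = \left(4658 - 2993\right) \left(-1973 + 26\right) = 1665 \left(-1947\right) = -3241755$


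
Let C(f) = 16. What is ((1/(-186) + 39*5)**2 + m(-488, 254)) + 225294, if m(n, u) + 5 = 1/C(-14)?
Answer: 36438163069/138384 ≈ 2.6331e+5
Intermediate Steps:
m(n, u) = -79/16 (m(n, u) = -5 + 1/16 = -79/16)
((1/(-186) + 39*5)**2 + m(-488, 254)) + 225294 = ((1/(-186) + 39*5)**2 - 79/16) + 225294 = ((-1/186 + 195)**2 - 79/16) + 225294 = ((36269/186)**2 - 79/16) + 225294 = (1315440361/34596 - 79/16) + 225294 = 5261078173/138384 + 225294 = 36438163069/138384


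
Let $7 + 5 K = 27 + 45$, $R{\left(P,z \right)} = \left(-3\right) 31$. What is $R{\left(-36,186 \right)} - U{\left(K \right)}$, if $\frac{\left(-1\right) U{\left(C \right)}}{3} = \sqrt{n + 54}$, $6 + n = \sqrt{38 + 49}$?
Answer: $-93 + 3 \sqrt{48 + \sqrt{87}} \approx -70.286$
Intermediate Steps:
$n = -6 + \sqrt{87}$ ($n = -6 + \sqrt{38 + 49} = -6 + \sqrt{87} \approx 3.3274$)
$R{\left(P,z \right)} = -93$
$K = 13$ ($K = - \frac{7}{5} + \frac{27 + 45}{5} = - \frac{7}{5} + \frac{1}{5} \cdot 72 = - \frac{7}{5} + \frac{72}{5} = 13$)
$U{\left(C \right)} = - 3 \sqrt{48 + \sqrt{87}}$ ($U{\left(C \right)} = - 3 \sqrt{\left(-6 + \sqrt{87}\right) + 54} = - 3 \sqrt{48 + \sqrt{87}}$)
$R{\left(-36,186 \right)} - U{\left(K \right)} = -93 - - 3 \sqrt{48 + \sqrt{87}} = -93 + 3 \sqrt{48 + \sqrt{87}}$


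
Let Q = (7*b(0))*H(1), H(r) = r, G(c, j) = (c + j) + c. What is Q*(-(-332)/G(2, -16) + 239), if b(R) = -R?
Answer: 0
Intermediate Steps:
G(c, j) = j + 2*c
Q = 0 (Q = (7*(-1*0))*1 = (7*0)*1 = 0*1 = 0)
Q*(-(-332)/G(2, -16) + 239) = 0*(-(-332)/(-16 + 2*2) + 239) = 0*(-(-332)/(-16 + 4) + 239) = 0*(-(-332)/(-12) + 239) = 0*(-(-332)*(-1)/12 + 239) = 0*(-1*83/3 + 239) = 0*(-83/3 + 239) = 0*(634/3) = 0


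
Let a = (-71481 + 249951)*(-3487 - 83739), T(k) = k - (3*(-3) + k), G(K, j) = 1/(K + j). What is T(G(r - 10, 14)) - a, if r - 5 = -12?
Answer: 15567224229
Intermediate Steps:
r = -7 (r = 5 - 12 = -7)
T(k) = 9 (T(k) = k - (-9 + k) = k + (9 - k) = 9)
a = -15567224220 (a = 178470*(-87226) = -15567224220)
T(G(r - 10, 14)) - a = 9 - 1*(-15567224220) = 9 + 15567224220 = 15567224229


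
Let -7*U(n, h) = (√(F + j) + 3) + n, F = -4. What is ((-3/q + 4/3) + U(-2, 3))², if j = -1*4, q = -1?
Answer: 1096/63 - 352*I*√2/147 ≈ 17.397 - 3.3864*I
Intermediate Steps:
j = -4
U(n, h) = -3/7 - n/7 - 2*I*√2/7 (U(n, h) = -((√(-4 - 4) + 3) + n)/7 = -((√(-8) + 3) + n)/7 = -((2*I*√2 + 3) + n)/7 = -((3 + 2*I*√2) + n)/7 = -(3 + n + 2*I*√2)/7 = -3/7 - n/7 - 2*I*√2/7)
((-3/q + 4/3) + U(-2, 3))² = ((-3/(-1) + 4/3) + (-3/7 - ⅐*(-2) - 2*I*√2/7))² = ((-3*(-1) + 4*(⅓)) + (-3/7 + 2/7 - 2*I*√2/7))² = ((3 + 4/3) + (-⅐ - 2*I*√2/7))² = (13/3 + (-⅐ - 2*I*√2/7))² = (88/21 - 2*I*√2/7)²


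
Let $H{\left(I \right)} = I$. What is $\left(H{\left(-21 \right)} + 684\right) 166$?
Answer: $110058$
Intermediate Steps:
$\left(H{\left(-21 \right)} + 684\right) 166 = \left(-21 + 684\right) 166 = 663 \cdot 166 = 110058$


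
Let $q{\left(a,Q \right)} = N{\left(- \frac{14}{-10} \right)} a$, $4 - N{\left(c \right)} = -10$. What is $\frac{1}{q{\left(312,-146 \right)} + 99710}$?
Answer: $\frac{1}{104078} \approx 9.6082 \cdot 10^{-6}$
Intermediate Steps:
$N{\left(c \right)} = 14$ ($N{\left(c \right)} = 4 - -10 = 4 + 10 = 14$)
$q{\left(a,Q \right)} = 14 a$
$\frac{1}{q{\left(312,-146 \right)} + 99710} = \frac{1}{14 \cdot 312 + 99710} = \frac{1}{4368 + 99710} = \frac{1}{104078}$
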